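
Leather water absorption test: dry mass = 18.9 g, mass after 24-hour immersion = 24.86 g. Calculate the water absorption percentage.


31.5%

Water absorbed = 24.86 - 18.9 = 5.96 g
WA% = 5.96 / 18.9 x 100 = 31.5%


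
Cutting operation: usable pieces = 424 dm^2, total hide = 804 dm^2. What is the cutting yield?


Yield = usable / total x 100
Yield = 424 / 804 x 100 = 52.7%


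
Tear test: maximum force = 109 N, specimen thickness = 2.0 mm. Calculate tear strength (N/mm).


54.5 N/mm


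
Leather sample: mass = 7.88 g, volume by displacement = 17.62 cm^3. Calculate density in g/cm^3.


0.447 g/cm^3

Density = mass / volume
Density = 7.88 / 17.62 = 0.447 g/cm^3


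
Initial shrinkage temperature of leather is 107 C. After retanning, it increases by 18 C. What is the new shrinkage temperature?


New Ts = 107 + 18 = 125 C


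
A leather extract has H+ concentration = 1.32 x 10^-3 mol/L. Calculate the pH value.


pH = -log10[H+]
pH = -log10(1.32 x 10^-3) = 2.88


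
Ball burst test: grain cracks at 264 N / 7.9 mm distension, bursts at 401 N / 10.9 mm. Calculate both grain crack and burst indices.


Crack index = 264 / 7.9 = 33.4 N/mm
Burst index = 401 / 10.9 = 36.8 N/mm


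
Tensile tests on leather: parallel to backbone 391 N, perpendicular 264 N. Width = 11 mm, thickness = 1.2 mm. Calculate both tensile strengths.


Area = 11 x 1.2 = 13.2 mm^2
TS (parallel) = 391 / 13.2 = 29.62 N/mm^2
TS (perpendicular) = 264 / 13.2 = 20.00 N/mm^2


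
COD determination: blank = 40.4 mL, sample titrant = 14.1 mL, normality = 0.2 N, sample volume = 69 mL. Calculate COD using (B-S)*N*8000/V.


COD = (40.4 - 14.1) x 0.2 x 8000 / 69
COD = 26.3 x 0.2 x 8000 / 69
COD = 609.9 mg/L


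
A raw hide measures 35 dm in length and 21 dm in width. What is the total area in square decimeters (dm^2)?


735 dm^2


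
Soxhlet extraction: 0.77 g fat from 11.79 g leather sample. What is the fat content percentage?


6.5%

Fat content = 0.77 / 11.79 x 100
Fat = 6.5%


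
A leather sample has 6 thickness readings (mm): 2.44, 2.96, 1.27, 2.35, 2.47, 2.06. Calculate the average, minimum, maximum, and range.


Sum = 13.55
Average = 13.55 / 6 = 2.26 mm
Minimum = 1.27 mm
Maximum = 2.96 mm
Range = 2.96 - 1.27 = 1.69 mm


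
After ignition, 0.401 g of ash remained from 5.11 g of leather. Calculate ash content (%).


7.85%


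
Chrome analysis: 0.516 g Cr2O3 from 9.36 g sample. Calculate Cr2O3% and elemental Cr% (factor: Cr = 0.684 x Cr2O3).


Cr2O3% = 0.516 / 9.36 x 100 = 5.51%
Cr% = 5.51 x 0.684 = 3.77%


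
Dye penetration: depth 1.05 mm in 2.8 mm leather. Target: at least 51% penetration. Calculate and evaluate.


Penetration = 1.05 / 2.8 x 100 = 37.5%
Target: 51%
Meets target: No


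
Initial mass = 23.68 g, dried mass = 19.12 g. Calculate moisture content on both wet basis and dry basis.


Moisture lost = 23.68 - 19.12 = 4.56 g
Wet basis MC = 4.56 / 23.68 x 100 = 19.3%
Dry basis MC = 4.56 / 19.12 x 100 = 23.8%


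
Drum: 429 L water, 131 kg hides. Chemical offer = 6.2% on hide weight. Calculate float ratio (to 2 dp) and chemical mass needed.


Float ratio = 429 / 131 = 3.27
Chemical = 131 x 6.2 / 100 = 8.122 kg


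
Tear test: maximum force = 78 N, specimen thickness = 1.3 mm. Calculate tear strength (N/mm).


60.0 N/mm


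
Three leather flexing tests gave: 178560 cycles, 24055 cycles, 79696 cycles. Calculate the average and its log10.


Average = 94104 cycles
log10 = 4.97

Average = (178560 + 24055 + 79696) / 3 = 94104 cycles
log10(94104) = 4.97


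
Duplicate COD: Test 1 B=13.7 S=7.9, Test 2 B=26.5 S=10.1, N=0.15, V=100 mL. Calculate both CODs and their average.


COD1 = (13.7 - 7.9) x 0.15 x 8000 / 100 = 69.6 mg/L
COD2 = (26.5 - 10.1) x 0.15 x 8000 / 100 = 196.8 mg/L
Average = (69.6 + 196.8) / 2 = 133.2 mg/L


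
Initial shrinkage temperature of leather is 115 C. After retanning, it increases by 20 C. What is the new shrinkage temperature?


135 C


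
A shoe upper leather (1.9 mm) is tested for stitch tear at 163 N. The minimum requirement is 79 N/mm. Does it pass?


STS = 85.8 N/mm
Passes: Yes

STS = 163 / 1.9 = 85.8 N/mm
Minimum required: 79 N/mm
Passes: Yes


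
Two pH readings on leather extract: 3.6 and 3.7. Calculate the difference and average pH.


Difference = 0.1
Average pH = 3.65

Difference = |3.6 - 3.7| = 0.1
Average = (3.6 + 3.7) / 2 = 3.65


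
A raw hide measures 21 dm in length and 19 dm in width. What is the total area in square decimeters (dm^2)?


399 dm^2


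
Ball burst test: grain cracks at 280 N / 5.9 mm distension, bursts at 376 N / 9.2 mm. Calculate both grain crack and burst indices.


Crack index = 280 / 5.9 = 47.5 N/mm
Burst index = 376 / 9.2 = 40.9 N/mm


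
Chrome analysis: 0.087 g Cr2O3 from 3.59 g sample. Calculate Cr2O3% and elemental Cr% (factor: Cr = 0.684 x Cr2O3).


Cr2O3 = 2.42%
Cr = 1.66%

Cr2O3% = 0.087 / 3.59 x 100 = 2.42%
Cr% = 2.42 x 0.684 = 1.66%


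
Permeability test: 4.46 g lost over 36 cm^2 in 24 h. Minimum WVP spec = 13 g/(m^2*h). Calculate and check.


WVP = 4.46 / (36 x 24) x 10000 = 51.62 g/(m^2*h)
Minimum: 13 g/(m^2*h)
Meets spec: Yes


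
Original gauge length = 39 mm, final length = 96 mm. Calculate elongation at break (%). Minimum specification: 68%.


Elongation = 146.2%
Meets spec: Yes

Extension = 96 - 39 = 57 mm
Elongation = 57 / 39 x 100 = 146.2%
Minimum required: 68%
Meets specification: Yes


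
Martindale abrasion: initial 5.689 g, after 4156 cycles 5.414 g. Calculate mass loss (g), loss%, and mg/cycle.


Mass loss = 0.275 g
Loss = 4.83%
Rate = 0.066 mg/cycle

Loss = 5.689 - 5.414 = 0.275 g
Loss% = 0.275 / 5.689 x 100 = 4.83%
Rate = 0.275 / 4156 x 1000 = 0.066 mg/cycle


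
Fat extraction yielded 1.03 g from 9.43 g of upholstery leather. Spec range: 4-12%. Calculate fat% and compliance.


Fat content = 10.9%
Compliant: Yes


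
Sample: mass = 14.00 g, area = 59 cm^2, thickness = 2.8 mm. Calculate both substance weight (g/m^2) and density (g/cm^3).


SW = 14.00 / 59 x 10000 = 2372.9 g/m^2
Volume = 59 x 2.8 / 10 = 16.52 cm^3
Density = 14.00 / 16.52 = 0.847 g/cm^3


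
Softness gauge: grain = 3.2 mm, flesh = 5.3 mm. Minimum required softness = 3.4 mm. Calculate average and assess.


Average softness = 4.25 mm
Meets requirement: Yes


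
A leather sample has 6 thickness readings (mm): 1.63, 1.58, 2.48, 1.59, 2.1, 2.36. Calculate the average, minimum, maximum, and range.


Sum = 11.74
Average = 11.74 / 6 = 1.96 mm
Minimum = 1.58 mm
Maximum = 2.48 mm
Range = 2.48 - 1.58 = 0.90 mm


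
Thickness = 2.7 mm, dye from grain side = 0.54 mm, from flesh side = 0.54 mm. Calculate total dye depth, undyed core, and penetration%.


Total dyed = 0.54 + 0.54 = 1.08 mm
Undyed core = 2.7 - 1.08 = 1.62 mm
Penetration = 1.08 / 2.7 x 100 = 40.0%


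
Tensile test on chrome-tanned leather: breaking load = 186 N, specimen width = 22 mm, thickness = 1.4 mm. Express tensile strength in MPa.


6.04 MPa

Cross-section = 22 x 1.4 = 30.8 mm^2
TS = 186 / 30.8 = 6.04 MPa
(1 N/mm^2 = 1 MPa)


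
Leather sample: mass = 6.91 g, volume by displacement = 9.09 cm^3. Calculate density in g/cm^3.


Density = mass / volume
Density = 6.91 / 9.09 = 0.760 g/cm^3


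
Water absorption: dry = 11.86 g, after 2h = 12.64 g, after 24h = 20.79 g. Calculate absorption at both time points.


2h absorption = 6.6%
24h absorption = 75.3%


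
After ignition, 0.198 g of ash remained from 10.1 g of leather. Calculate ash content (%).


Ash% = 0.198 / 10.1 x 100
Ash% = 1.96%


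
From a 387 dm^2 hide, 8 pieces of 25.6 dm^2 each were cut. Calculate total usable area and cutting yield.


Total usable = 8 x 25.6 = 204.8 dm^2
Yield = 204.8 / 387 x 100 = 52.9%


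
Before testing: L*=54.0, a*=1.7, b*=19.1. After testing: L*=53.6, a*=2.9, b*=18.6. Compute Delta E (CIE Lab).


dL = 53.6 - 54.0 = -0.4
da = 2.9 - 1.7 = 1.2
db = 18.6 - 19.1 = -0.5
dE = sqrt((-0.4)^2 + (1.2)^2 + (-0.5)^2) = 1.36


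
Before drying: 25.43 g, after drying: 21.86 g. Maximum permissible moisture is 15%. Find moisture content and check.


MC = (25.43 - 21.86) / 25.43 x 100 = 14.0%
Maximum: 15%
Acceptable: Yes


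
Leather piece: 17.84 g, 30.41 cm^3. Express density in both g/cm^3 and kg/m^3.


Density = 17.84 / 30.41 = 0.587 g/cm^3
Convert: 0.587 x 1000 = 587 kg/m^3


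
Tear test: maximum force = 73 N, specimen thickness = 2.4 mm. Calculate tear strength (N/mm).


Tear strength = force / thickness
Tear = 73 / 2.4 = 30.4 N/mm


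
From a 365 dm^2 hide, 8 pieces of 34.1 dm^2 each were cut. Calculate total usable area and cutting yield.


Total usable = 8 x 34.1 = 272.8 dm^2
Yield = 272.8 / 365 x 100 = 74.7%


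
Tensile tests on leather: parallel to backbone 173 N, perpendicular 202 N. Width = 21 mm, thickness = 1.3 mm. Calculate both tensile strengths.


Area = 21 x 1.3 = 27.3 mm^2
TS (parallel) = 173 / 27.3 = 6.34 N/mm^2
TS (perpendicular) = 202 / 27.3 = 7.40 N/mm^2


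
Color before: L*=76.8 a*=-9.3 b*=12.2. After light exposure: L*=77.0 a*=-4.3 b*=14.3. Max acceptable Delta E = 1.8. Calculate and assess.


dL = 0.2, da = 5.0, db = 2.1
dE = sqrt((0.2)^2 + (5.0)^2 + (2.1)^2) = 5.43
Max = 1.8
Passes: No


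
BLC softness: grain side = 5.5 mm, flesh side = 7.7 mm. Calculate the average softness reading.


6.60 mm

Average = (5.5 + 7.7) / 2
Average = 6.60 mm


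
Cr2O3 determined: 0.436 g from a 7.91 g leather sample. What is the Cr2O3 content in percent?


5.51%

Cr2O3% = 0.436 / 7.91 x 100
Cr2O3% = 5.51%


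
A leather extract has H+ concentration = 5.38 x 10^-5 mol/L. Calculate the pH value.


pH = -log10[H+]
pH = -log10(5.38 x 10^-5) = 4.27


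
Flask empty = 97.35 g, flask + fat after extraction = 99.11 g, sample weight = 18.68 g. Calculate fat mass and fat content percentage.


Fat mass = 99.11 - 97.35 = 1.76 g
Fat% = 1.76 / 18.68 x 100 = 9.4%


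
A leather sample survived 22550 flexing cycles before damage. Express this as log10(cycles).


4.35


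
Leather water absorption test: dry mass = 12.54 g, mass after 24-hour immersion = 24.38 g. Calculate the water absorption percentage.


94.4%

Water absorbed = 24.38 - 12.54 = 11.84 g
WA% = 11.84 / 12.54 x 100 = 94.4%


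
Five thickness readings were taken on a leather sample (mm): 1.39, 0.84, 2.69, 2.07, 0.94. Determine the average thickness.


Sum = 1.39 + 0.84 + 2.69 + 2.07 + 0.94 = 7.93
Average = 7.93 / 5 = 1.59 mm


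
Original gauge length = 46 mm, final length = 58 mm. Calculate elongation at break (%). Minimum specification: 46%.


Extension = 58 - 46 = 12 mm
Elongation = 12 / 46 x 100 = 26.1%
Minimum required: 46%
Meets specification: No


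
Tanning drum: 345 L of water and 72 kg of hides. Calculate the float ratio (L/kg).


4.8

Float ratio = water / hide weight
Ratio = 345 / 72 = 4.8


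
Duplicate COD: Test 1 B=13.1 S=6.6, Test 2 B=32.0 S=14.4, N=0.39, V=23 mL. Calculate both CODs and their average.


COD1 = (13.1 - 6.6) x 0.39 x 8000 / 23 = 881.7 mg/L
COD2 = (32.0 - 14.4) x 0.39 x 8000 / 23 = 2387.5 mg/L
Average = (881.7 + 2387.5) / 2 = 1634.6 mg/L


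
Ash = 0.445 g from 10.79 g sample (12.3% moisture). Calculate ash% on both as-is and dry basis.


As-is ash = 4.12%
Dry-basis ash = 4.70%


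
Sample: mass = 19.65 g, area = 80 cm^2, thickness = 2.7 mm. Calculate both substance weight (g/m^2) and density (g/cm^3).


SW = 19.65 / 80 x 10000 = 2456.3 g/m^2
Volume = 80 x 2.7 / 10 = 21.60 cm^3
Density = 19.65 / 21.60 = 0.910 g/cm^3


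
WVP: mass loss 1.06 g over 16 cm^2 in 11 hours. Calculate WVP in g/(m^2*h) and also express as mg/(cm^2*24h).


WVP = 60.23 g/(m^2*h)
Daily rate = 144.55 mg/(cm^2*24h)

WVP = 1.06 / (16 x 11) x 10000 = 60.23 g/(m^2*h)
Mass loss in mg = 1.06 x 1000 = 1060 mg
Per cm^2 per 24h in mg: 1060 x 24 / (16 x 11) = 25440 / 176 = 144.55 mg/(cm^2*24h)


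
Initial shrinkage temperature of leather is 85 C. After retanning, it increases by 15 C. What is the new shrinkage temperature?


New Ts = 85 + 15 = 100 C


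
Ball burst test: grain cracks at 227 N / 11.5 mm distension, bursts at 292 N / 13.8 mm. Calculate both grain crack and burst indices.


Crack index = 227 / 11.5 = 19.7 N/mm
Burst index = 292 / 13.8 = 21.2 N/mm


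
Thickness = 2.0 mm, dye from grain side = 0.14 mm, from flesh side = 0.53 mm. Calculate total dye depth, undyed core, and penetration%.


Total dyed = 0.14 + 0.53 = 0.67 mm
Undyed core = 2.0 - 0.67 = 1.33 mm
Penetration = 0.67 / 2.0 x 100 = 33.5%


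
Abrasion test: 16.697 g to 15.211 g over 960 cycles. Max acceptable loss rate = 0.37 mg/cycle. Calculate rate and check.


Loss = 16.697 - 15.211 = 1.486 g
Rate = 1.486 g / 960 cycles x 1000 = 1.548 mg/cycle
Max = 0.37 mg/cycle
Passes: No


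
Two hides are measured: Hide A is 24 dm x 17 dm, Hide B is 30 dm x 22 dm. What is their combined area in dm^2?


Hide A area = 24 x 17 = 408 dm^2
Hide B area = 30 x 22 = 660 dm^2
Total = 408 + 660 = 1068 dm^2


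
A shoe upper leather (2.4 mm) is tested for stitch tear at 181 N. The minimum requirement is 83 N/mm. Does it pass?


STS = 75.4 N/mm
Passes: No


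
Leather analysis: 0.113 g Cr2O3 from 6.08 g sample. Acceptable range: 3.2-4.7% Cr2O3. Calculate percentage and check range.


Cr2O3 = 1.86%
Within range: No

Cr2O3% = 0.113 / 6.08 x 100 = 1.86%
Acceptable range: 3.2 to 4.7%
Within range: No


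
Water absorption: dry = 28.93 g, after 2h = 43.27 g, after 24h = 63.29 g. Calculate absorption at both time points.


2h absorption = 49.6%
24h absorption = 118.8%

WA (2h) = (43.27 - 28.93) / 28.93 x 100 = 49.6%
WA (24h) = (63.29 - 28.93) / 28.93 x 100 = 118.8%


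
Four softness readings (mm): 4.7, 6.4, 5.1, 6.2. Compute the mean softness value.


Sum = 4.7 + 6.4 + 5.1 + 6.2
Mean = 22.4 / 4 = 5.60 mm


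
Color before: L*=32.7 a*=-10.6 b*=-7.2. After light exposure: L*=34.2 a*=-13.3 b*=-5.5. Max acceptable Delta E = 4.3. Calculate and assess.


dL = 1.5, da = -2.7, db = 1.7
dE = sqrt((1.5)^2 + (-2.7)^2 + (1.7)^2) = 3.53
Max = 4.3
Passes: Yes


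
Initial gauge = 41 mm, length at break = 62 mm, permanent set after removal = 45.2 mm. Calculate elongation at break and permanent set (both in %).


Elongation at break = 51.2%
Permanent set = 10.2%

Elongation at break = (62 - 41) / 41 x 100 = 51.2%
Permanent set = (45.2 - 41) / 41 x 100 = 10.2%


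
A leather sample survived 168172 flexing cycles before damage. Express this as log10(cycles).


log10(168172) = 5.23


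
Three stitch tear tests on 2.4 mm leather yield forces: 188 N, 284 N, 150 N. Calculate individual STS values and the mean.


STS1 = 78.3 N/mm
STS2 = 118.3 N/mm
STS3 = 62.5 N/mm
Mean = 86.4 N/mm


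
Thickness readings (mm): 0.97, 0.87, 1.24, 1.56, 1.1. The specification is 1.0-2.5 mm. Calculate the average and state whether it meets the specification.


Average = 1.15 mm
Within specification: Yes

Sum = 5.74
Average = 5.74 / 5 = 1.15 mm
Specification range: 1.0 to 2.5 mm
Within spec: Yes


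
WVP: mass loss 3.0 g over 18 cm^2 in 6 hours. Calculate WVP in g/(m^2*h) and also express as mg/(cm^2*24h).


WVP = 277.78 g/(m^2*h)
Daily rate = 666.67 mg/(cm^2*24h)


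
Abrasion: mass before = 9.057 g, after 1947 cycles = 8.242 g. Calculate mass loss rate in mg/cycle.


0.419 mg/cycle


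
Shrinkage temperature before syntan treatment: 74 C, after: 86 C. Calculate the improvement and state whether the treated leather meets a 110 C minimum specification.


Improvement = 12 C
Meets 110 C spec: No


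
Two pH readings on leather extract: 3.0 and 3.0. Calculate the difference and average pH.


Difference = 0.0
Average pH = 3.00


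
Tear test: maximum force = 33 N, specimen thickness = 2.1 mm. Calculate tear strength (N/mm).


Tear strength = force / thickness
Tear = 33 / 2.1 = 15.7 N/mm


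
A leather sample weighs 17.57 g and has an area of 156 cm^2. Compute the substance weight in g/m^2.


1126.3 g/m^2

Substance weight = mass / area x 10000
SW = 17.57 / 156 x 10000
SW = 1126.3 g/m^2


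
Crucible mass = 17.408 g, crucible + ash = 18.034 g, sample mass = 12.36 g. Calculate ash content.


Ash mass = 0.626 g
Ash content = 5.06%

Ash mass = 18.034 - 17.408 = 0.626 g
Ash% = 0.626 / 12.36 x 100 = 5.06%


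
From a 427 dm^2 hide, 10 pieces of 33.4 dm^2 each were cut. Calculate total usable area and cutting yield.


Usable area = 334.0 dm^2
Yield = 78.2%


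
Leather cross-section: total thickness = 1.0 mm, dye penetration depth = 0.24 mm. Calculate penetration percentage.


24.0%

Penetration% = 0.24 / 1.0 x 100
Penetration = 24.0%


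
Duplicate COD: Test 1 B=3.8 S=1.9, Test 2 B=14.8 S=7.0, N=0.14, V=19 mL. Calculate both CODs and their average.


COD1 = (3.8 - 1.9) x 0.14 x 8000 / 19 = 112.0 mg/L
COD2 = (14.8 - 7.0) x 0.14 x 8000 / 19 = 459.8 mg/L
Average = (112.0 + 459.8) / 2 = 285.9 mg/L


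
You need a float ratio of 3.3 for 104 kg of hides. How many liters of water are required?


Water = hide weight x target ratio
Water = 104 x 3.3 = 343.2 L


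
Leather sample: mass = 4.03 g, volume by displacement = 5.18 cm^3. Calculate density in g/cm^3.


Density = mass / volume
Density = 4.03 / 5.18 = 0.778 g/cm^3


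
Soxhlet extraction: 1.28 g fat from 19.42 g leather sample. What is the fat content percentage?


6.6%


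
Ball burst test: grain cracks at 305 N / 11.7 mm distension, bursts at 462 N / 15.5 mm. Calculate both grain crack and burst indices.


Crack index = 305 / 11.7 = 26.1 N/mm
Burst index = 462 / 15.5 = 29.8 N/mm


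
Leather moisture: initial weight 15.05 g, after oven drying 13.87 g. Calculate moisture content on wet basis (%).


Moisture = 15.05 - 13.87 = 1.18 g
MC = 1.18 / 15.05 x 100 = 7.8%


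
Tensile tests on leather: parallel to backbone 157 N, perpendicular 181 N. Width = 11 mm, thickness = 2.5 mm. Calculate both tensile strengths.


Area = 11 x 2.5 = 27.5 mm^2
TS (parallel) = 157 / 27.5 = 5.71 N/mm^2
TS (perpendicular) = 181 / 27.5 = 6.58 N/mm^2


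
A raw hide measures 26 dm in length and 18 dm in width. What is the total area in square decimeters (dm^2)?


Area = length x width
Area = 26 x 18 = 468 dm^2


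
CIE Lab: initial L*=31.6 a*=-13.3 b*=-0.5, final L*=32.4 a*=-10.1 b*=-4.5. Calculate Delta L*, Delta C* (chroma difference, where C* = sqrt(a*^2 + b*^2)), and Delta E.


Delta L* = 32.4 - 31.6 = 0.8
C1* = sqrt((-13.3)^2 + (-0.5)^2) = 13.309
C2* = sqrt((-10.1)^2 + (-4.5)^2) = 11.057
Delta C* = 11.057 - 13.309 = -2.25
Delta E = sqrt((0.8)^2 + (3.2)^2 + (-4.0)^2) = 5.18


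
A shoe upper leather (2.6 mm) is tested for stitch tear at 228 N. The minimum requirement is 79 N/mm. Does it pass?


STS = 87.7 N/mm
Passes: Yes


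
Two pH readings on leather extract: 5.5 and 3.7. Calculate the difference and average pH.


Difference = 1.8
Average pH = 4.60


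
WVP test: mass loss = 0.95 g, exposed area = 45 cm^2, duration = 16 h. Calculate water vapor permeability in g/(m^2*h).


WVP = mass_loss / (area x time) x 10000
WVP = 0.95 / (45 x 16) x 10000
WVP = 0.95 / 720 x 10000 = 13.19 g/(m^2*h)


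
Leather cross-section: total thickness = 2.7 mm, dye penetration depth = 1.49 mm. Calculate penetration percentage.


Penetration% = 1.49 / 2.7 x 100
Penetration = 55.2%


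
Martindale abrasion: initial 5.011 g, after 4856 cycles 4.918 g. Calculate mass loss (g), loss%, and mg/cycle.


Loss = 5.011 - 4.918 = 0.093 g
Loss% = 0.093 / 5.011 x 100 = 1.86%
Rate = 0.093 / 4856 x 1000 = 0.019 mg/cycle


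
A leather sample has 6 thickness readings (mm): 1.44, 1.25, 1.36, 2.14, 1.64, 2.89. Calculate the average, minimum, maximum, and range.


Sum = 10.72
Average = 10.72 / 6 = 1.79 mm
Minimum = 1.25 mm
Maximum = 2.89 mm
Range = 2.89 - 1.25 = 1.64 mm


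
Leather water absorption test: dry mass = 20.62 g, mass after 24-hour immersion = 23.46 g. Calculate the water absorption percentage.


13.8%

Water absorbed = 23.46 - 20.62 = 2.84 g
WA% = 2.84 / 20.62 x 100 = 13.8%


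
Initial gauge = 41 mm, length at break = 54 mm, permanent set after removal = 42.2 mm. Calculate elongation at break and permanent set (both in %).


Elongation at break = 31.7%
Permanent set = 2.9%

Elongation at break = (54 - 41) / 41 x 100 = 31.7%
Permanent set = (42.2 - 41) / 41 x 100 = 2.9%


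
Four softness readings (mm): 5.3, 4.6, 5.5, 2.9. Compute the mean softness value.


Sum = 5.3 + 4.6 + 5.5 + 2.9
Mean = 18.3 / 4 = 4.58 mm


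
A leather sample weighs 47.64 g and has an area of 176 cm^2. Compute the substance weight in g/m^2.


Substance weight = mass / area x 10000
SW = 47.64 / 176 x 10000
SW = 2706.8 g/m^2


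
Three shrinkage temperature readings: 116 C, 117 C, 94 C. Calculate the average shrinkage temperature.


109.0 C

Average = (116 + 117 + 94) / 3
Average = 327 / 3 = 109.0 C


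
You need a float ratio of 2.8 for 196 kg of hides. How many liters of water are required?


Water = hide weight x target ratio
Water = 196 x 2.8 = 548.8 L


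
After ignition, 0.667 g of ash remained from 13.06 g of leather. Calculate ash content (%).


Ash% = 0.667 / 13.06 x 100
Ash% = 5.11%


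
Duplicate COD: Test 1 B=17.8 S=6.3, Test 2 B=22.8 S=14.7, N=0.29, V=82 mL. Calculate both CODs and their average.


COD1 = 325.4 mg/L
COD2 = 229.2 mg/L
Average = 277.3 mg/L

COD1 = (17.8 - 6.3) x 0.29 x 8000 / 82 = 325.4 mg/L
COD2 = (22.8 - 14.7) x 0.29 x 8000 / 82 = 229.2 mg/L
Average = (325.4 + 229.2) / 2 = 277.3 mg/L


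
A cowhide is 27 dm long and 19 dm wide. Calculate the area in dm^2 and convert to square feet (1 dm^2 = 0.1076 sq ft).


513 dm^2
55.20 sq ft

Area = 27 x 19 = 513 dm^2
Conversion: 513 x 0.1076 = 55.20 sq ft


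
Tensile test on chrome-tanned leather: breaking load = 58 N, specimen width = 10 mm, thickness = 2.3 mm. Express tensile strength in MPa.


2.52 MPa

Cross-section = 10 x 2.3 = 23.0 mm^2
TS = 58 / 23.0 = 2.52 MPa
(1 N/mm^2 = 1 MPa)


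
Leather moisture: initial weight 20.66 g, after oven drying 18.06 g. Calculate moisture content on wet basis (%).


Moisture = 20.66 - 18.06 = 2.60 g
MC = 2.60 / 20.66 x 100 = 12.6%


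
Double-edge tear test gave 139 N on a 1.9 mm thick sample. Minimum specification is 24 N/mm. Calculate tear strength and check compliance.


Tear strength = 73.2 N/mm
Compliant: Yes

Tear strength = 139 / 1.9 = 73.2 N/mm
Required minimum = 24 N/mm
Compliant: Yes


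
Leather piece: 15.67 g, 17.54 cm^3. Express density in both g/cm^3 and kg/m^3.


Density = 15.67 / 17.54 = 0.893 g/cm^3
Convert: 0.893 x 1000 = 893 kg/m^3


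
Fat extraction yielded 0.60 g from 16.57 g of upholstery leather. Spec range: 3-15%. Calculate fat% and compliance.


Fat content = 3.6%
Compliant: Yes


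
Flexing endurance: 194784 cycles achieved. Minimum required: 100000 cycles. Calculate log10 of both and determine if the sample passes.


log10(194784) = 5.29
log10(100000) = 5.00
Passes: Yes


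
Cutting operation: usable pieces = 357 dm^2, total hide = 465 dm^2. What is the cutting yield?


Yield = usable / total x 100
Yield = 357 / 465 x 100 = 76.8%


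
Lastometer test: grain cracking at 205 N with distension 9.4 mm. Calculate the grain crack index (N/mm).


21.8 N/mm

Grain crack index = force / distension
Index = 205 / 9.4 = 21.8 N/mm


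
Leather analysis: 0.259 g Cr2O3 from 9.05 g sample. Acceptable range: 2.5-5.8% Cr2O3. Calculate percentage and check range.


Cr2O3% = 0.259 / 9.05 x 100 = 2.86%
Acceptable range: 2.5 to 5.8%
Within range: Yes


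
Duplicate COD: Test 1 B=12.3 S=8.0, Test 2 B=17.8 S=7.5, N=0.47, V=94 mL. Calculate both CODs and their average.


COD1 = (12.3 - 8.0) x 0.47 x 8000 / 94 = 172.0 mg/L
COD2 = (17.8 - 7.5) x 0.47 x 8000 / 94 = 412.0 mg/L
Average = (172.0 + 412.0) / 2 = 292.0 mg/L


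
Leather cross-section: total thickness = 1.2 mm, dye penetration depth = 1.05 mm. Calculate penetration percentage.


87.5%

Penetration% = 1.05 / 1.2 x 100
Penetration = 87.5%


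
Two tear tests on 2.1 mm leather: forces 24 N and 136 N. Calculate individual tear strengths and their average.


Tear 1 = 24 / 2.1 = 11.4 N/mm
Tear 2 = 136 / 2.1 = 64.8 N/mm
Average = (11.4 + 64.8) / 2 = 38.1 N/mm


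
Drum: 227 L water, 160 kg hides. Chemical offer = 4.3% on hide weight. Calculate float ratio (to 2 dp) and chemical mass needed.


Float ratio = 227 / 160 = 1.42
Chemical = 160 x 4.3 / 100 = 6.88 kg


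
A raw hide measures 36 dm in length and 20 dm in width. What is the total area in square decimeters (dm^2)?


720 dm^2

Area = length x width
Area = 36 x 20 = 720 dm^2


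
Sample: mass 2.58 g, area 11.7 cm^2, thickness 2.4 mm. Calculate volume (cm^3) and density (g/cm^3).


Volume = 2.808 cm^3
Density = 0.919 g/cm^3


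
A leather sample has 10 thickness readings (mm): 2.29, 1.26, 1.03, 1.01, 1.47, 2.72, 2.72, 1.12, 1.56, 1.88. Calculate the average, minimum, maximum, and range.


Average = 1.71 mm
Min = 1.01 mm
Max = 2.72 mm
Range = 1.71 mm

Sum = 17.06
Average = 17.06 / 10 = 1.71 mm
Minimum = 1.01 mm
Maximum = 2.72 mm
Range = 2.72 - 1.01 = 1.71 mm


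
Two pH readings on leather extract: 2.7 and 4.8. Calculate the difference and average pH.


Difference = |2.7 - 4.8| = 2.1
Average = (2.7 + 4.8) / 2 = 3.75


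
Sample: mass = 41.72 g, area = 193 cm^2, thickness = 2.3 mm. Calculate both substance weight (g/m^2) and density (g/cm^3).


Substance weight = 2161.7 g/m^2
Density = 0.940 g/cm^3

SW = 41.72 / 193 x 10000 = 2161.7 g/m^2
Volume = 193 x 2.3 / 10 = 44.39 cm^3
Density = 41.72 / 44.39 = 0.940 g/cm^3


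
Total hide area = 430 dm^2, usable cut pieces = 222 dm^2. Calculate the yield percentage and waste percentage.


Yield = 51.6%
Waste = 48.4%


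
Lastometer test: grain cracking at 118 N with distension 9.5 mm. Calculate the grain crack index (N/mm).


Grain crack index = force / distension
Index = 118 / 9.5 = 12.4 N/mm


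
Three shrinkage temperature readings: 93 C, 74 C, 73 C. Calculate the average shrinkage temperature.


Average = (93 + 74 + 73) / 3
Average = 240 / 3 = 80.0 C


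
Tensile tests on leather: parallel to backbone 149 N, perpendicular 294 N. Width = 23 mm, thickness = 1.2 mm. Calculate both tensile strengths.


Parallel = 5.40 N/mm^2
Perpendicular = 10.65 N/mm^2

Area = 23 x 1.2 = 27.6 mm^2
TS (parallel) = 149 / 27.6 = 5.40 N/mm^2
TS (perpendicular) = 294 / 27.6 = 10.65 N/mm^2


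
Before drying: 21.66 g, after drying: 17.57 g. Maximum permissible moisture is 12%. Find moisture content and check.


MC = (21.66 - 17.57) / 21.66 x 100 = 18.9%
Maximum: 12%
Acceptable: No


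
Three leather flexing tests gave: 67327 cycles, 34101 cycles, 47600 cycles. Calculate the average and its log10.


Average = (67327 + 34101 + 47600) / 3 = 49676 cycles
log10(49676) = 4.70


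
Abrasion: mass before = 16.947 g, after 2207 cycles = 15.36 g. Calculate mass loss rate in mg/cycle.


Mass loss = 16.947 - 15.36 = 1.587 g
Rate = 1.587 / 2207 x 1000 = 0.719 mg/cycle


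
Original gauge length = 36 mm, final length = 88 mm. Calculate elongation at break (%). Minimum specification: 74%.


Elongation = 144.4%
Meets spec: Yes

Extension = 88 - 36 = 52 mm
Elongation = 52 / 36 x 100 = 144.4%
Minimum required: 74%
Meets specification: Yes


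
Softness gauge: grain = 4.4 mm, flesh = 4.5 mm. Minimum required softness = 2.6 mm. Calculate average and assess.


Average = (4.4 + 4.5) / 2 = 4.45 mm
Minimum = 2.6 mm
Meets requirement: Yes


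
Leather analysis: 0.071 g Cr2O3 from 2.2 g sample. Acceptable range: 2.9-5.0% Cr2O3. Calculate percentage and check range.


Cr2O3% = 0.071 / 2.2 x 100 = 3.23%
Acceptable range: 2.9 to 5.0%
Within range: Yes


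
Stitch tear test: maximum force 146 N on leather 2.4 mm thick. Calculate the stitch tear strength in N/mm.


Stitch tear strength = force / thickness
STS = 146 / 2.4 = 60.8 N/mm


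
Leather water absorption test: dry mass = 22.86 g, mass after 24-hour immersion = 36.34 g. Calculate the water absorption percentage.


59.0%


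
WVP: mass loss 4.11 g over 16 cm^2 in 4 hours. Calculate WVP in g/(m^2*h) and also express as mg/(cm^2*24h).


WVP = 4.11 / (16 x 4) x 10000 = 642.19 g/(m^2*h)
Mass loss in mg = 4.11 x 1000 = 4110 mg
Per cm^2 per 24h in mg: 4110 x 24 / (16 x 4) = 98640 / 64 = 1541.25 mg/(cm^2*24h)


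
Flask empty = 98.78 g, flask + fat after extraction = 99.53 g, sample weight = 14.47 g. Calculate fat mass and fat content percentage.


Fat mass = 99.53 - 98.78 = 0.75 g
Fat% = 0.75 / 14.47 x 100 = 5.2%


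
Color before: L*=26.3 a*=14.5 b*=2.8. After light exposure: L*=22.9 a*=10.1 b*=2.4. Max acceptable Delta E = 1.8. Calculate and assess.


Delta E = 5.57
Passes: No

dL = -3.4, da = -4.4, db = -0.4
dE = sqrt((-3.4)^2 + (-4.4)^2 + (-0.4)^2) = 5.57
Max = 1.8
Passes: No


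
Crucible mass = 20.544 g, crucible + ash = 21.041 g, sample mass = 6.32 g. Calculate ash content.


Ash mass = 0.497 g
Ash content = 7.86%

Ash mass = 21.041 - 20.544 = 0.497 g
Ash% = 0.497 / 6.32 x 100 = 7.86%


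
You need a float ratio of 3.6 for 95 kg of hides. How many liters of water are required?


Water = hide weight x target ratio
Water = 95 x 3.6 = 342.0 L


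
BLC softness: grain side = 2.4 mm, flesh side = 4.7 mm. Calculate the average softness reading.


3.55 mm

Average = (2.4 + 4.7) / 2
Average = 3.55 mm


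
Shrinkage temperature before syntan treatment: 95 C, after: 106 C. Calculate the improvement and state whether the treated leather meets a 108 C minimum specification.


Improvement = 11 C
Meets 108 C spec: No

Improvement = 106 - 95 = 11 C
Spec check: 106 C >= 108 C? No


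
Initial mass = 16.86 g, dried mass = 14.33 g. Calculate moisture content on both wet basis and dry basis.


Moisture lost = 16.86 - 14.33 = 2.53 g
Wet basis MC = 2.53 / 16.86 x 100 = 15.0%
Dry basis MC = 2.53 / 14.33 x 100 = 17.7%


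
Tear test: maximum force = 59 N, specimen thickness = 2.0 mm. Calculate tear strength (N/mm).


29.5 N/mm


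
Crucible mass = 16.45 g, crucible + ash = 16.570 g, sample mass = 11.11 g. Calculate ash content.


Ash mass = 16.570 - 16.45 = 0.120 g
Ash% = 0.120 / 11.11 x 100 = 1.08%


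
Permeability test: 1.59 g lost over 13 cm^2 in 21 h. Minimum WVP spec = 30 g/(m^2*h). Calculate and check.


WVP = 58.24 g/(m^2*h)
Meets specification: Yes

WVP = 1.59 / (13 x 21) x 10000 = 58.24 g/(m^2*h)
Minimum: 30 g/(m^2*h)
Meets spec: Yes


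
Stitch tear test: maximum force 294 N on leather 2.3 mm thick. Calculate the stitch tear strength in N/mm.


Stitch tear strength = force / thickness
STS = 294 / 2.3 = 127.8 N/mm


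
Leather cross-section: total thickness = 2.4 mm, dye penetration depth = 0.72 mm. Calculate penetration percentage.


Penetration% = 0.72 / 2.4 x 100
Penetration = 30.0%


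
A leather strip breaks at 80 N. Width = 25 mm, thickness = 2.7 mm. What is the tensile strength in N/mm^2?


Cross-sectional area = 25 x 2.7 = 67.5 mm^2
Tensile strength = 80 / 67.5 = 1.19 N/mm^2


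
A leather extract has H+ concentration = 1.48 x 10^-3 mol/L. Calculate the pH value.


pH = 2.83

pH = -log10[H+]
pH = -log10(1.48 x 10^-3) = 2.83


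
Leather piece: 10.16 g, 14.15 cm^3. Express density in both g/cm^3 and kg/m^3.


Density = 10.16 / 14.15 = 0.718 g/cm^3
Convert: 0.718 x 1000 = 718 kg/m^3


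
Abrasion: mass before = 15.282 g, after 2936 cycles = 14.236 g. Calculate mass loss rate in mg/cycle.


Mass loss = 15.282 - 14.236 = 1.046 g
Rate = 1.046 / 2936 x 1000 = 0.356 mg/cycle


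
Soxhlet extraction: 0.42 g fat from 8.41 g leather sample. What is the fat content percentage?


5.0%

Fat content = 0.42 / 8.41 x 100
Fat = 5.0%


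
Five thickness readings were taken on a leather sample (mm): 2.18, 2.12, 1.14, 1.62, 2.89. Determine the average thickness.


Sum = 2.18 + 2.12 + 1.14 + 1.62 + 2.89 = 9.95
Average = 9.95 / 5 = 1.99 mm


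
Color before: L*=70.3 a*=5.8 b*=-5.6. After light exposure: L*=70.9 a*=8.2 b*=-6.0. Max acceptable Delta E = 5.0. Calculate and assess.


dL = 0.6, da = 2.4, db = -0.4
dE = sqrt((0.6)^2 + (2.4)^2 + (-0.4)^2) = 2.51
Max = 5.0
Passes: Yes


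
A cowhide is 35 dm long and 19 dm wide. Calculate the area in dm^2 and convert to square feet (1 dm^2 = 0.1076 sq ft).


665 dm^2
71.55 sq ft

Area = 35 x 19 = 665 dm^2
Conversion: 665 x 0.1076 = 71.55 sq ft


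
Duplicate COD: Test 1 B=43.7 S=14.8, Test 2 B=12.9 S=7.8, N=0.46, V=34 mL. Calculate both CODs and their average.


COD1 = 3128.0 mg/L
COD2 = 552.0 mg/L
Average = 1840.0 mg/L


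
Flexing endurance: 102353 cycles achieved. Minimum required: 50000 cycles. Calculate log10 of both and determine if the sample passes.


Achieved: log10 = 5.01
Required: log10 = 4.70
Passes: Yes

log10(102353) = 5.01
log10(50000) = 4.70
Passes: Yes


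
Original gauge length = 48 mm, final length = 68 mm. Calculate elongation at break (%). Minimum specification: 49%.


Elongation = 41.7%
Meets spec: No

Extension = 68 - 48 = 20 mm
Elongation = 20 / 48 x 100 = 41.7%
Minimum required: 49%
Meets specification: No


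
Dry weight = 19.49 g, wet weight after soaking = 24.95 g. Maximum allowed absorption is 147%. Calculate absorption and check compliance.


WA = (24.95 - 19.49) / 19.49 x 100 = 28.0%
Maximum allowed: 147%
Compliant: Yes


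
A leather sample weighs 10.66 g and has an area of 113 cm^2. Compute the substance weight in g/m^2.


943.4 g/m^2


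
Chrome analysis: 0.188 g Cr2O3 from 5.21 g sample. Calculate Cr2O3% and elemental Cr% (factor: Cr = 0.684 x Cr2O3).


Cr2O3% = 0.188 / 5.21 x 100 = 3.61%
Cr% = 3.61 x 0.684 = 2.47%


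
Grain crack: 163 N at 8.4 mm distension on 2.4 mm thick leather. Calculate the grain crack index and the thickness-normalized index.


Crack index = 163 / 8.4 = 19.4 N/mm
Normalized = 19.4 / 2.4 = 8.1 N/mm per mm


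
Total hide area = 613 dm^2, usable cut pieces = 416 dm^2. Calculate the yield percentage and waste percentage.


Yield = 416 / 613 x 100 = 67.9%
Waste = 613 - 416 = 197 dm^2
Waste% = 100 - 67.9 = 32.1%


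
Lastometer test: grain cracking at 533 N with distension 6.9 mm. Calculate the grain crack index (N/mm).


Grain crack index = force / distension
Index = 533 / 6.9 = 77.2 N/mm


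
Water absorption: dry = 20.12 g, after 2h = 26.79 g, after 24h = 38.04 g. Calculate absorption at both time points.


2h absorption = 33.2%
24h absorption = 89.1%


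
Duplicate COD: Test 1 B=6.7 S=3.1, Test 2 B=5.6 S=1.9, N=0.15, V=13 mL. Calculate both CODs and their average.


COD1 = (6.7 - 3.1) x 0.15 x 8000 / 13 = 332.3 mg/L
COD2 = (5.6 - 1.9) x 0.15 x 8000 / 13 = 341.5 mg/L
Average = (332.3 + 341.5) / 2 = 336.9 mg/L


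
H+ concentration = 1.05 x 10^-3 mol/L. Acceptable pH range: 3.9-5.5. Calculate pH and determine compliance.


pH = 2.98
Compliant: No

pH = -log10(1.05 x 10^-3) = 2.98
Range: 3.9 to 5.5
Compliant: No


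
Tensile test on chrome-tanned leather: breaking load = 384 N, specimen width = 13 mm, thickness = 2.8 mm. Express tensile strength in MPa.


Cross-section = 13 x 2.8 = 36.4 mm^2
TS = 384 / 36.4 = 10.55 MPa
(1 N/mm^2 = 1 MPa)


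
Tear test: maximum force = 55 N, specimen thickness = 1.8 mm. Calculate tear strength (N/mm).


30.6 N/mm

Tear strength = force / thickness
Tear = 55 / 1.8 = 30.6 N/mm


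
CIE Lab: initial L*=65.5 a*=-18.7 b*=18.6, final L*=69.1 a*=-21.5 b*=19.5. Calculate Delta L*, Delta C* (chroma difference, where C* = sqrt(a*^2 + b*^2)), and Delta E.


Delta L* = 3.6
Delta C* = 2.65
Delta E = 4.65

Delta L* = 69.1 - 65.5 = 3.6
C1* = sqrt((-18.7)^2 + (18.6)^2) = 26.375
C2* = sqrt((-21.5)^2 + (19.5)^2) = 29.026
Delta C* = 29.026 - 26.375 = 2.65
Delta E = sqrt((3.6)^2 + (-2.8)^2 + (0.9)^2) = 4.65


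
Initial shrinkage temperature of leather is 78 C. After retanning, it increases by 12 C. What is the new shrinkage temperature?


90 C

New Ts = 78 + 12 = 90 C


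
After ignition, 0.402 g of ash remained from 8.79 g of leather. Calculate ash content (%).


4.57%


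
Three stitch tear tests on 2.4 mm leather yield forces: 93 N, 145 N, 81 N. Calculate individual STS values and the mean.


STS1 = 93 / 2.4 = 38.8 N/mm
STS2 = 145 / 2.4 = 60.4 N/mm
STS3 = 81 / 2.4 = 33.8 N/mm
Mean = (38.8 + 60.4 + 33.8) / 3 = 44.3 N/mm


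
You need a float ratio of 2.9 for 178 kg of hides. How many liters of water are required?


516.2 L


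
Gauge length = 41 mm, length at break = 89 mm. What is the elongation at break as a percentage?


117.1%

Extension = 89 - 41 = 48 mm
Elongation = 48 / 41 x 100 = 117.1%


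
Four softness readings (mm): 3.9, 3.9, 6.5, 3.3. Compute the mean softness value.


Sum = 3.9 + 3.9 + 6.5 + 3.3
Mean = 17.6 / 4 = 4.40 mm


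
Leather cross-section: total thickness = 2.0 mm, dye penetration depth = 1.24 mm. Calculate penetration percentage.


Penetration% = 1.24 / 2.0 x 100
Penetration = 62.0%


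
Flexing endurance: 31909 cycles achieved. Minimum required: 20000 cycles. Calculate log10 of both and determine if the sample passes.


log10(31909) = 4.50
log10(20000) = 4.30
Passes: Yes


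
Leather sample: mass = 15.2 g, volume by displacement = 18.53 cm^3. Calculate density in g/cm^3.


0.820 g/cm^3

Density = mass / volume
Density = 15.2 / 18.53 = 0.820 g/cm^3


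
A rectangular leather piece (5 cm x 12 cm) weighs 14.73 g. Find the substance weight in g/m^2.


Area = 5 x 12 = 60 cm^2
SW = 14.73 / 60 x 10000 = 2455.0 g/m^2


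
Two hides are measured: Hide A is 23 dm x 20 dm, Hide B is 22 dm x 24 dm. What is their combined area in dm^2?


Hide A area = 23 x 20 = 460 dm^2
Hide B area = 22 x 24 = 528 dm^2
Total = 460 + 528 = 988 dm^2


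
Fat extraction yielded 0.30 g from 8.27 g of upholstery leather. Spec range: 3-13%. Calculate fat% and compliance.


Fat% = 0.30 / 8.27 x 100 = 3.6%
Spec range: 3-13%
Compliant: Yes


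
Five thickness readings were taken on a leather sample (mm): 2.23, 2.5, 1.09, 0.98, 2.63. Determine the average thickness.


1.89 mm

Sum = 2.23 + 2.5 + 1.09 + 0.98 + 2.63 = 9.43
Average = 9.43 / 5 = 1.89 mm


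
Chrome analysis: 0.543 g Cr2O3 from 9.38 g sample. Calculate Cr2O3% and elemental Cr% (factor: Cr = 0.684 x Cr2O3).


Cr2O3 = 5.79%
Cr = 3.96%

Cr2O3% = 0.543 / 9.38 x 100 = 5.79%
Cr% = 5.79 x 0.684 = 3.96%


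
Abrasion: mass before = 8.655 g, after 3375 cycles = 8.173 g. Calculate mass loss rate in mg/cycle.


Mass loss = 8.655 - 8.173 = 0.482 g
Rate = 0.482 / 3375 x 1000 = 0.143 mg/cycle


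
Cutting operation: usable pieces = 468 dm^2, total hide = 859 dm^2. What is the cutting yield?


Yield = usable / total x 100
Yield = 468 / 859 x 100 = 54.5%


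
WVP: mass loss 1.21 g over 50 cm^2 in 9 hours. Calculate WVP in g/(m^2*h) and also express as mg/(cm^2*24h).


WVP = 26.89 g/(m^2*h)
Daily rate = 64.53 mg/(cm^2*24h)

WVP = 1.21 / (50 x 9) x 10000 = 26.89 g/(m^2*h)
Mass loss in mg = 1.21 x 1000 = 1210 mg
Per cm^2 per 24h in mg: 1210 x 24 / (50 x 9) = 29040 / 450 = 64.53 mg/(cm^2*24h)


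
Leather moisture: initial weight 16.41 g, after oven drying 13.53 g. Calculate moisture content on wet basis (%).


Moisture = 16.41 - 13.53 = 2.88 g
MC = 2.88 / 16.41 x 100 = 17.6%


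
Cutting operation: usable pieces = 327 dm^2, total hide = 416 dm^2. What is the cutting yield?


78.6%

Yield = usable / total x 100
Yield = 327 / 416 x 100 = 78.6%


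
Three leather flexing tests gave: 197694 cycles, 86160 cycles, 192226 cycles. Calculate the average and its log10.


Average = (197694 + 86160 + 192226) / 3 = 158693 cycles
log10(158693) = 5.20
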